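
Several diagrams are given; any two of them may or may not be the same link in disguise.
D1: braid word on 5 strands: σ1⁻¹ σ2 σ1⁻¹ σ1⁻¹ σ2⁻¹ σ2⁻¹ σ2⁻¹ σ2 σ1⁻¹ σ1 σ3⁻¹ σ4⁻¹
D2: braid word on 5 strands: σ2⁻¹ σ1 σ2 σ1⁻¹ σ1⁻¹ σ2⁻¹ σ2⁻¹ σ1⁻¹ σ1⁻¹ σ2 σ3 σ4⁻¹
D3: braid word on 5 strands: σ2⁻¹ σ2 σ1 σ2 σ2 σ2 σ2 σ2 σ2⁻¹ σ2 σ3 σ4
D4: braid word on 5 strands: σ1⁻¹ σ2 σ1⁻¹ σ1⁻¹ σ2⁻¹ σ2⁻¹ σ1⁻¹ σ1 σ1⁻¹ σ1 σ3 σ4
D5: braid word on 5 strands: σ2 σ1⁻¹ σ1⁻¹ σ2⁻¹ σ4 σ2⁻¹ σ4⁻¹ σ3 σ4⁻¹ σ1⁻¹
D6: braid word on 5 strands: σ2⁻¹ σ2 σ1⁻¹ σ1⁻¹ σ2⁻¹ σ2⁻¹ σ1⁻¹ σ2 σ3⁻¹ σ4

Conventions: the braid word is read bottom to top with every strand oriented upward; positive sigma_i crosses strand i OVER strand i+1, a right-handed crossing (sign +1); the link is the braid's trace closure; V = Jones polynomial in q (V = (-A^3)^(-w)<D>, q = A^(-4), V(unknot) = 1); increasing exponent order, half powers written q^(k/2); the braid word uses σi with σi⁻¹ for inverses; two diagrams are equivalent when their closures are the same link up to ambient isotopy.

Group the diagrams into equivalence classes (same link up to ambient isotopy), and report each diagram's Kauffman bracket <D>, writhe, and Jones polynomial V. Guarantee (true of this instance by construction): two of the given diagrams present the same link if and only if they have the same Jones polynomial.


grouping into links: {D1, D2, D4, D5, D6} | {D3}
V(D1) = -q^-6 + q^-5 - q^-4 + 2q^-3 - q^-2 + q^-1  (w -6, c 12, <D> = A^-14 - A^-10 + 2A^-6 - A^-2 + A^2 - A^6)
V(D2) = -q^-6 + q^-5 - q^-4 + 2q^-3 - q^-2 + q^-1  (w -4, c 12, <D> = A^-8 - A^-4 + 2 - A^4 + A^8 - A^12)
V(D3) = q^2 + q^4 - q^5 + q^6 - q^7  [12 crossings, <D> = -A^-4 + 1 - A^4 + A^8 + A^16, w = +8]
V(D4) = -q^-6 + q^-5 - q^-4 + 2q^-3 - q^-2 + q^-1  (w -2, c 12, <D> = A^-2 - A^2 + 2A^6 - A^10 + A^14 - A^18)
D5 (bracket A^-8 - A^-4 + 2 - A^4 + A^8 - A^12; 10 crossings at w = -4): V = -q^-6 + q^-5 - q^-4 + 2q^-3 - q^-2 + q^-1
D6 (bracket A^-8 - A^-4 + 2 - A^4 + A^8 - A^12; 10 crossings at w = -4): V = -q^-6 + q^-5 - q^-4 + 2q^-3 - q^-2 + q^-1
why: V(q) takes 2 values over 6 diagrams, fixing the grouping


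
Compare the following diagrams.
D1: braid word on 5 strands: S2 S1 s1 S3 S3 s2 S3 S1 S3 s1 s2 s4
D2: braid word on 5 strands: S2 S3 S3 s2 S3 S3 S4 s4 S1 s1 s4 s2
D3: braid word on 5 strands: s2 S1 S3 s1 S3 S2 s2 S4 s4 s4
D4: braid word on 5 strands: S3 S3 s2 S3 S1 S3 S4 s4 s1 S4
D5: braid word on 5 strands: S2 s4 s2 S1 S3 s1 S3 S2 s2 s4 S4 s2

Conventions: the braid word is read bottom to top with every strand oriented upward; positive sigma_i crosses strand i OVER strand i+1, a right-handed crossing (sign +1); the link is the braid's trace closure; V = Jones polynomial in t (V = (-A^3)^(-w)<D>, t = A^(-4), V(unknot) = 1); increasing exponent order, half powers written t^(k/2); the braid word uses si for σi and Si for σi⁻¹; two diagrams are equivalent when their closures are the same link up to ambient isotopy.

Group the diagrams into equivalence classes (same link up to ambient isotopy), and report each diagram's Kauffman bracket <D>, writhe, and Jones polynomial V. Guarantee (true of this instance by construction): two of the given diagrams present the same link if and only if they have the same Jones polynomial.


equivalence classes: {D1, D2, D4} | {D3, D5}
D1 (bracket A^-2 + A^2 + A^6 + A^18; 12 crossings at w = -2): V = t^-6 + t^-3 + t^-2 + t^-1
D2 (bracket A^-2 + A^2 + A^6 + A^18; 12 crossings at w = -2): V = t^-6 + t^-3 + t^-2 + t^-1
D3 (bracket 1 + A^4 + A^8 + A^12; 10 crossings at w = 0): V = t^-3 + t^-2 + t^-1 + 1
D4 (bracket A^-8 + A^-4 + 1 + A^12; 10 crossings at w = -4): V = t^-6 + t^-3 + t^-2 + t^-1
V(D5) = t^-3 + t^-2 + t^-1 + 1  (w 0, c 12, <D> = 1 + A^4 + A^8 + A^12)
key observation: 2 values of V(t) split the 5 diagrams


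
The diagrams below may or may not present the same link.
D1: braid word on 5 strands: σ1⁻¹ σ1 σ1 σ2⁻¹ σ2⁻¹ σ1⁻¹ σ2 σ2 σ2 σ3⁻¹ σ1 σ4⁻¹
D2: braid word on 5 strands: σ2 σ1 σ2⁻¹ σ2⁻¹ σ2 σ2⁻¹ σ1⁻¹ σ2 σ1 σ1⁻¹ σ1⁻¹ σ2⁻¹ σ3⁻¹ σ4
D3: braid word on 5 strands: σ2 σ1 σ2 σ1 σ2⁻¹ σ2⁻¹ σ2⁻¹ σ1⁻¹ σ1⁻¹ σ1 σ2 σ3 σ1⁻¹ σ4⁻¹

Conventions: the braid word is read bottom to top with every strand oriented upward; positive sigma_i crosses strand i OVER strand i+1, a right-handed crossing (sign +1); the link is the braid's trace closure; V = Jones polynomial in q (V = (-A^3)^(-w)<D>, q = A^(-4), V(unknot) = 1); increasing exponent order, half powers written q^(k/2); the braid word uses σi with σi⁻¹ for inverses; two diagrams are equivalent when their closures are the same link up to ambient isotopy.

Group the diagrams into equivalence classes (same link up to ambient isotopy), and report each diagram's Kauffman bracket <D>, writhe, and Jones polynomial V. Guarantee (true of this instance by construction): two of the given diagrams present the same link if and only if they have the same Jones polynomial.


equivalence classes: {D1} | {D2} | {D3}
D1 (bracket A^-20 - 2A^-16 + 2A^-12 - 2A^-8 + 2A^-4 - 1 + A^4; 12 crossings at w = 0): V = q^-1 - 1 + 2q - 2q^2 + 2q^3 - 2q^4 + q^5
V(D2) = 1  (w -2, c 14, <D> = A^-6)
V(D3) = -q^-3 + 2q^-2 - 2q^-1 + 3 - 2q + 2q^2 - q^3  (w 0, c 14, <D> = -A^-12 + 2A^-8 - 2A^-4 + 3 - 2A^4 + 2A^8 - A^12)
observation: 3 classes among 3 diagrams; unequal V(q) rules out equality


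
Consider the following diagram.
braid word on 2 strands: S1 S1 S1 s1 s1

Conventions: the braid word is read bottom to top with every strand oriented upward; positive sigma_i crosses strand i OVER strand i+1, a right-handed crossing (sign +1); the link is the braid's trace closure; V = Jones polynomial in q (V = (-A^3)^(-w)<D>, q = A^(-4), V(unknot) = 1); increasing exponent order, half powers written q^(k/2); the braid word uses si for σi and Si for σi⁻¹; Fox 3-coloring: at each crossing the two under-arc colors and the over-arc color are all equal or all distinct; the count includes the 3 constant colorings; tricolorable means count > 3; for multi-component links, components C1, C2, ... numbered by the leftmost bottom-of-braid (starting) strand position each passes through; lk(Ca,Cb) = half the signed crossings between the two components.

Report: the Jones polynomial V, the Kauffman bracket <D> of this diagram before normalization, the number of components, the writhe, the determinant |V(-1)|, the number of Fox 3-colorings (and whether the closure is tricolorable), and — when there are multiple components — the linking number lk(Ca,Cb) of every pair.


V = 1
<D> = -A^-3 (w = -1)
1 component over 5 crossings, w = -1
3 Fox colorings among 3^5, |V(-1)| = 1: not tricolorable
why: w = -1 (over 5 crossings) is diagram-only; (-A^3)^(1) removes it from V


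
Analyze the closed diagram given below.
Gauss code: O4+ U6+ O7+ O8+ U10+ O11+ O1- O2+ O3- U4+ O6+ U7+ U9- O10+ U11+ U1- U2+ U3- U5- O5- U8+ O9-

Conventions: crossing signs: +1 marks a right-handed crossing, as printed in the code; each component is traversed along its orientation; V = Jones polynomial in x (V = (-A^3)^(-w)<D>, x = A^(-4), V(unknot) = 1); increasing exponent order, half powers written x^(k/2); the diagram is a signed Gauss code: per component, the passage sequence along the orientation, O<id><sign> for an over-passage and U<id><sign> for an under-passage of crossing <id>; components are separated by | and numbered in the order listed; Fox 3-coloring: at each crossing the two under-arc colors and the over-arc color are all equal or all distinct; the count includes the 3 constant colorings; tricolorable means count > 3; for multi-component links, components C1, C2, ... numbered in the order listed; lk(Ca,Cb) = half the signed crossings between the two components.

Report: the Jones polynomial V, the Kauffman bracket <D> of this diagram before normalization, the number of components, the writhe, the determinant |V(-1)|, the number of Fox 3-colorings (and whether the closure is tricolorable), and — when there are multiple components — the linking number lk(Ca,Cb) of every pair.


V = x - x^2 + 2x^3 - x^4 + x^5 - x^6
<D> = A^-15 - A^-11 + A^-7 - 2A^-3 + A - A^5 (w = +3)
1 component over 11 crossings, w = +3
3 Fox colorings among 3^11, |V(-1)| = 7: not tricolorable
why: the span of V is 5, forcing >= 5 crossings in any diagram


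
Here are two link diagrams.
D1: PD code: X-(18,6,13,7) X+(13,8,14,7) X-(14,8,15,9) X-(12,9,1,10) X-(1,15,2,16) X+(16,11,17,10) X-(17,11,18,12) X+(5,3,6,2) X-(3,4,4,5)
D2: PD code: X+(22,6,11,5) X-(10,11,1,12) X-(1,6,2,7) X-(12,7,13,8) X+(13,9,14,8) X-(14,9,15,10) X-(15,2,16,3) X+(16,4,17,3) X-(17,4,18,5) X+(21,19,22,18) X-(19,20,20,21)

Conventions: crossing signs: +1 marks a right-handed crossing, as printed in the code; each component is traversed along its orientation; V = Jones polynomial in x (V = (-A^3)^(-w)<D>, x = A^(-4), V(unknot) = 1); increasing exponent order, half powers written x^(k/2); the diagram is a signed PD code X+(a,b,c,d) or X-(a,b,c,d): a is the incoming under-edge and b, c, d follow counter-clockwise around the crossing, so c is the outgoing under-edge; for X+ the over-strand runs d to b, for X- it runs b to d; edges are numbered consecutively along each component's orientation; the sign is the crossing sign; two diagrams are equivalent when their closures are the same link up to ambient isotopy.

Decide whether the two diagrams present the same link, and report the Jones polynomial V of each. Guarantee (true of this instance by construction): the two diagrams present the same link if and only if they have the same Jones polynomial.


same link: yes
V(D1) = -x^(-5/2) - x^(-1/2)  [9 crossings, <D> = A^-7 + A, w = -3]
D2 (bracket A^-7 + A; 11 crossings at w = -3): V = -x^(-5/2) - x^(-1/2)
note: from 9 to 11 crossings by R-moves: one link, two diagrams


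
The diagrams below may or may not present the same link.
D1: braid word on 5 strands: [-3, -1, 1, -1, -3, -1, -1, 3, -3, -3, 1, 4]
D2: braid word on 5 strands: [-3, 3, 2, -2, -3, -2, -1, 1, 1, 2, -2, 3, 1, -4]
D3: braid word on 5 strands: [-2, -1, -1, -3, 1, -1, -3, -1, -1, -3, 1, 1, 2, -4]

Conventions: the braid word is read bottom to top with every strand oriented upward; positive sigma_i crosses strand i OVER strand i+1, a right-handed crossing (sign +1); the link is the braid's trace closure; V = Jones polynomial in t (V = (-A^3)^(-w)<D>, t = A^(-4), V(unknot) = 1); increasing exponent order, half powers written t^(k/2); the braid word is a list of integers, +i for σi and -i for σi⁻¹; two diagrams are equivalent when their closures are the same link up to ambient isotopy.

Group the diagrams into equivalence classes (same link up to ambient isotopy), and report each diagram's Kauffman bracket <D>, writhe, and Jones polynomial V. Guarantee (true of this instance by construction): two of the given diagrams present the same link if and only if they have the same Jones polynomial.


equivalence classes: {D1, D3} | {D2}
D1 (bracket A^-8 + A^-4 + 2 + A^4 - A^16; 12 crossings at w = -4): V = -t^-7 + t^-4 + 2t^-3 + t^-2 + t^-1
V(D2) = 1 + t + t^2 + t^3  [14 crossings, <D> = A^-12 + A^-8 + A^-4 + 1, w = 0]
V(D3) = -t^-7 + t^-4 + 2t^-3 + t^-2 + t^-1  [14 crossings, <D> = A^-14 + A^-10 + 2A^-6 + A^-2 - A^10, w = -6]
key observation: comparing 3 Jones polynomials yields 2 groups


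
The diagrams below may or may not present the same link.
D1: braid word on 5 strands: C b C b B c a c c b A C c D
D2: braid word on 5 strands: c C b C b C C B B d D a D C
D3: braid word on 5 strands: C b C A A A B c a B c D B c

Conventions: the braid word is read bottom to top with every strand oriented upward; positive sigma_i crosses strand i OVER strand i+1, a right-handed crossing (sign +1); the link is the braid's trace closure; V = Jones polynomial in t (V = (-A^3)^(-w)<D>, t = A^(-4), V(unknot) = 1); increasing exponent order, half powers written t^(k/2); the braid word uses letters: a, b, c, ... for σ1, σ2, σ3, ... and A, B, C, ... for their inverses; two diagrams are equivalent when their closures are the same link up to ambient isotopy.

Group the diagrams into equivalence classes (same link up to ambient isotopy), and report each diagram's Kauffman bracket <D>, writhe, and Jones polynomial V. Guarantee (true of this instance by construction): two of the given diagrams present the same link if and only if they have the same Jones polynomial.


equivalence classes: {D1} | {D2} | {D3}
D1 (bracket A^6; 14 crossings at w = +2): V = 1
V(D2) = t^-7 - 2t^-6 + 2t^-5 - 3t^-4 + 3t^-3 - 2t^-2 + 2t^-1  [14 crossings, <D> = 2A^-8 - 2A^-4 + 3 - 3A^4 + 2A^8 - 2A^12 + A^16, w = -4]
V(D3) = -t^-6 + t^-5 - t^-4 + 2t^-3 - t^-2 + t^-1  (w -4, c 14, <D> = A^-8 - A^-4 + 2 - A^4 + A^8 - A^12)
observation: comparing 3 Jones polynomials yields 3 groups


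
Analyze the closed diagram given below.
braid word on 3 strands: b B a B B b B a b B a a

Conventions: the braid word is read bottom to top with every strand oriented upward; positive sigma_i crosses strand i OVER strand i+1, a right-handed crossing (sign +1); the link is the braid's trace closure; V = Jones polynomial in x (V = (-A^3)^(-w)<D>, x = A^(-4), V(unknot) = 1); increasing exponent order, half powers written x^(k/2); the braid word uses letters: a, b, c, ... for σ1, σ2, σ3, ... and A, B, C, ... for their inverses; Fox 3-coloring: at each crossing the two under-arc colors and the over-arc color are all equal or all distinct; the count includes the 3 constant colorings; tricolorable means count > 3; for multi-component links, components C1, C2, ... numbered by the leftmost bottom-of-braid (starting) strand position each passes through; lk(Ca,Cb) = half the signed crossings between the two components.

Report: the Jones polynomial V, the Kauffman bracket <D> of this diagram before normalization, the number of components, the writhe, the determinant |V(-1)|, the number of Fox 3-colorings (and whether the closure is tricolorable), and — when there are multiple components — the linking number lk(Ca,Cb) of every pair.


V = x^-1 + 2x - x^2 + 2x^3 - x^4 + x^5
<D> = A^-14 - A^-10 + 2A^-6 - A^-2 + 2A^2 + A^10 (w = +2)
3 components over 12 crossings, w = +2
lk(C1,C2): +2
lk(C1,C3) = -1
linking number lk(C2,C3) = 0
3 Fox colorings among 3^12, |V(-1)| = 8: not tricolorable
why: inverse pairs cancel, leaving σ1 σ2⁻¹ σ2⁻¹ σ1 σ1 σ1


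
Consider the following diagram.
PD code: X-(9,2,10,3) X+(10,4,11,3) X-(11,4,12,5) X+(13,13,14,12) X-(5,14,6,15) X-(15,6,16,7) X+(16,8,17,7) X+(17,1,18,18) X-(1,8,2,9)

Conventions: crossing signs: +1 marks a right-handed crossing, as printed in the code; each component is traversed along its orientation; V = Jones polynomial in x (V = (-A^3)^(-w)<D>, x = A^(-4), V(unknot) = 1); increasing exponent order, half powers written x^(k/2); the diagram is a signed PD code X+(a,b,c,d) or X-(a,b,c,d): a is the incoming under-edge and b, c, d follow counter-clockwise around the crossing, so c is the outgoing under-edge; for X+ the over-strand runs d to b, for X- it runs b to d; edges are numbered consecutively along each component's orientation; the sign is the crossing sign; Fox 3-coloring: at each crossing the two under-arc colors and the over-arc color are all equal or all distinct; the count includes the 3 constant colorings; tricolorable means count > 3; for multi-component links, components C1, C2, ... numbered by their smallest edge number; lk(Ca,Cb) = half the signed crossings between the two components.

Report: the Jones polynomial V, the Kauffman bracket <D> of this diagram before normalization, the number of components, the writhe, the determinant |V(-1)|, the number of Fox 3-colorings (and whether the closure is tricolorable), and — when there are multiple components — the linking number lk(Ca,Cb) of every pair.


V(x) = -x^-4 + x^-3 + x^-1
bracket: -A - A^9 + A^13, w = -1
1 component, writhe -1, over 9 crossings
det 3, colorings 9 of 3^9 — tricolorable
observation: the span of V is 3, forcing >= 3 crossings in any diagram


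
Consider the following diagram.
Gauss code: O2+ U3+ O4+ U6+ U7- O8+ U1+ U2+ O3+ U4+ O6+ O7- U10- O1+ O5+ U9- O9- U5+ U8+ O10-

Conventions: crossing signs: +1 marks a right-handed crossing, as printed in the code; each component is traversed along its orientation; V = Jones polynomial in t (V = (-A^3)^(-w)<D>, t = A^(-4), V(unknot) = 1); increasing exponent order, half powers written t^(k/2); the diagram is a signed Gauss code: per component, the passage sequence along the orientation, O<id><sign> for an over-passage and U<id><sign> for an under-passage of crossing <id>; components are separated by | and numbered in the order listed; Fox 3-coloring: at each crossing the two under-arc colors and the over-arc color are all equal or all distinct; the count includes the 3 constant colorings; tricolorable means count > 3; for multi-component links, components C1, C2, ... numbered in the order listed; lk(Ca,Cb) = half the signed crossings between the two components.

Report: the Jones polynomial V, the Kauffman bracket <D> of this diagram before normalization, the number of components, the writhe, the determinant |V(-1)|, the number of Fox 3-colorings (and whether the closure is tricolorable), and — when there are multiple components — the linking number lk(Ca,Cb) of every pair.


V(t) = t - t^2 + 2t^3 - t^4 + t^5 - t^6
bracket: -A^-12 + A^-8 - A^-4 + 2 - A^4 + A^8, w = +4
1 component, writhe +4, over 10 crossings
det 7, colorings 3 of 3^10 — not tricolorable
observation: det 7 = |V(-1)|; not divisible by 3, so not tricolorable


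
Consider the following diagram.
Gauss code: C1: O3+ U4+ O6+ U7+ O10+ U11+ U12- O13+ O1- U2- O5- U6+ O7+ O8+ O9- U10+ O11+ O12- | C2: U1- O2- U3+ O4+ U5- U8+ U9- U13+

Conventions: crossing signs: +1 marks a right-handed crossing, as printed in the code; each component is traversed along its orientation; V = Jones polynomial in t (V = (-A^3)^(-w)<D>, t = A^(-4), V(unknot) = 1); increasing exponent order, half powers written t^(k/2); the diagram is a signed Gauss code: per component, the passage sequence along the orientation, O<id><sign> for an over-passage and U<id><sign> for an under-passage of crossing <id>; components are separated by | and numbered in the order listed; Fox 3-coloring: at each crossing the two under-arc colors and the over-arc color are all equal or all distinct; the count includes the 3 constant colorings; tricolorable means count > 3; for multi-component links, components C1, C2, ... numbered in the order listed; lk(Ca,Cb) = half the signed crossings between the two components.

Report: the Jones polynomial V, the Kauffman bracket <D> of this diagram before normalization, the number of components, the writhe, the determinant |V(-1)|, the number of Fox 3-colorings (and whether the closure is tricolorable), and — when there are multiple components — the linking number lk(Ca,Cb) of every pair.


V(t) = -t^(-1/2) + t^(1/2) - 3t^(3/2) + 2t^(5/2) - 3t^(7/2) + 3t^(9/2) - 2t^(11/2) + t^(13/2)
bracket: -A^-17 + 2A^-13 - 3A^-9 + 3A^-5 - 2A^-1 + 3A^3 - A^7 + A^11, w = +3
2 components, writhe +3, over 13 crossings
lk(C1,C2) = 0
det 16, colorings 3 of 3^13 — not tricolorable
observation: the 1 component pair carries total linking 0


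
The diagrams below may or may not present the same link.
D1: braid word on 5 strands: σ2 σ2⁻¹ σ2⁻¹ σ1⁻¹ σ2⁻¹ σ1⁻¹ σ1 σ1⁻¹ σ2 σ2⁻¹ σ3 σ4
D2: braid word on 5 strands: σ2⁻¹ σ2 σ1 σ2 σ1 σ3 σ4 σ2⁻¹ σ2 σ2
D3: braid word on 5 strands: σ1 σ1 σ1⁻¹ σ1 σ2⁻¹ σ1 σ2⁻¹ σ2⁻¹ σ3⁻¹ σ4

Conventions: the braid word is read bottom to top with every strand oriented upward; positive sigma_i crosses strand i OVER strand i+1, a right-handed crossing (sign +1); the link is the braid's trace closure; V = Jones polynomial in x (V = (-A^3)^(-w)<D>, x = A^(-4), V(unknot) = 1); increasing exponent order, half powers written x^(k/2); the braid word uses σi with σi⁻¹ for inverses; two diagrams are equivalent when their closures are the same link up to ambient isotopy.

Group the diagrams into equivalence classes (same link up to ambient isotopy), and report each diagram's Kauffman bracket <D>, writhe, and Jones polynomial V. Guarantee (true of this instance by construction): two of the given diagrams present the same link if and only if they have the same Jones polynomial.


equivalence classes: {D1} | {D2} | {D3}
D1 (bracket A^-2 + A^6 - A^10; 12 crossings at w = -2): V = -x^-4 + x^-3 + x^-1
V(D2) = x + x^3 - x^4  (w +6, c 10, <D> = -A^2 + A^6 + A^14)
D3 (bracket -A^-12 + 2A^-8 - 2A^-4 + 3 - 2A^4 + 2A^8 - A^12; 10 crossings at w = 0): V = -x^-3 + 2x^-2 - 2x^-1 + 3 - 2x + 2x^2 - x^3
key observation: 3 values of V(x) split the 3 diagrams


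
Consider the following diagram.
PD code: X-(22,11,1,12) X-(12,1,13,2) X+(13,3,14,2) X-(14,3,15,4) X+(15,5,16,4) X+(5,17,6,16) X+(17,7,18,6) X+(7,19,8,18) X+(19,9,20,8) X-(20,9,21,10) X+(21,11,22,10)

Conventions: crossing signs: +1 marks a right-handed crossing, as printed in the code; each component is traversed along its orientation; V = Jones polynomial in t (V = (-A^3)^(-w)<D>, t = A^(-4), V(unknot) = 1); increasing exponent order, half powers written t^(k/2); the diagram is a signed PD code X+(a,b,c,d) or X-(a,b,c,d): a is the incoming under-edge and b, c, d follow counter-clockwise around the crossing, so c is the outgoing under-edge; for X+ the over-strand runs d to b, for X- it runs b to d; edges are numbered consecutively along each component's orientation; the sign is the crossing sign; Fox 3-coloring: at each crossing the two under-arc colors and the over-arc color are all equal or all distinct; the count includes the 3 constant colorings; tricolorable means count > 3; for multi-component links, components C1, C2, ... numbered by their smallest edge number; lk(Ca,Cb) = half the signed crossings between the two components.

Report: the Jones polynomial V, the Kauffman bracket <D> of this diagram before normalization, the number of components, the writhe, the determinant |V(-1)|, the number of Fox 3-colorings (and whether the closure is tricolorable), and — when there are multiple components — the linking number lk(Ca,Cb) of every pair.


V(t) = t + t^3 - t^4
bracket: A^-7 - A^-3 - A^5, w = +3
1 component, writhe +3, over 11 crossings
det 3, colorings 9 of 3^11 — tricolorable
observation: w = +3 (over 11 crossings) is diagram-only; (-A^3)^(-3) removes it from V


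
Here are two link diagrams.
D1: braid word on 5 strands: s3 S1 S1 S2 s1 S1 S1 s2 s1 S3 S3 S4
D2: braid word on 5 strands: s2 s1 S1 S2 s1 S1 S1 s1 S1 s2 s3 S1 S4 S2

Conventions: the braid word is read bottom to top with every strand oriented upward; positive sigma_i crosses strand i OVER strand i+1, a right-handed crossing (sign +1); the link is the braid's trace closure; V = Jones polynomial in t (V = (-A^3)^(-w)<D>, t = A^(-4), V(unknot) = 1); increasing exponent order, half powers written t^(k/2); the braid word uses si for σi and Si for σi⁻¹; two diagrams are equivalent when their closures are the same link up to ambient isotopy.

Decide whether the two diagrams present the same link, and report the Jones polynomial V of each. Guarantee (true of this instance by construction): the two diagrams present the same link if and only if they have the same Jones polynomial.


equivalent: yes
V(D1) = 1  (w -4, c 12, <D> = A^-12)
V(D2) = 1  [14 crossings, <D> = A^-6, w = -2]
key observation: one V(t) for all 2 diagrams — one class (guaranteed)


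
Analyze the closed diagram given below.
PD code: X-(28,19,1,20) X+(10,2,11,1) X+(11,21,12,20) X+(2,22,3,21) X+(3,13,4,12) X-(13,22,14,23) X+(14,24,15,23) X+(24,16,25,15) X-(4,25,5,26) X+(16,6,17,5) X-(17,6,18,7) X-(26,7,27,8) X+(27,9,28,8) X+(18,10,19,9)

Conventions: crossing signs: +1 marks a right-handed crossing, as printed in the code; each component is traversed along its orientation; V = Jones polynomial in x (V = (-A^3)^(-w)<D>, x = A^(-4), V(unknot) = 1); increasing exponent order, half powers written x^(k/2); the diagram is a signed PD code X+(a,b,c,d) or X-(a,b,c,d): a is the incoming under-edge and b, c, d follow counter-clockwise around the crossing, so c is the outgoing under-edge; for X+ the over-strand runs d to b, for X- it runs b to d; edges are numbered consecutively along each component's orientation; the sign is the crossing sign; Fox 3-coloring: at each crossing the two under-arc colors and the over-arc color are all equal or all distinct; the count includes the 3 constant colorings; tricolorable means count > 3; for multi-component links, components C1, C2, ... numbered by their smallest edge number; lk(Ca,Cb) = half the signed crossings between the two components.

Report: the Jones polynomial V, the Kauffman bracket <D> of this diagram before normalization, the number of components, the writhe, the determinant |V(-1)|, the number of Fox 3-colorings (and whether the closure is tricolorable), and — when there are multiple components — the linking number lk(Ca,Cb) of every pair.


V = x - x^2 + 2x^3 - x^4 + x^5 - x^6
<D> = -A^-12 + A^-8 - A^-4 + 2 - A^4 + A^8 (w = +4)
1 component over 14 crossings, w = +4
3 Fox colorings among 3^14, |V(-1)| = 7: not tricolorable
why: det 7 = |V(-1)|; not divisible by 3, so not tricolorable


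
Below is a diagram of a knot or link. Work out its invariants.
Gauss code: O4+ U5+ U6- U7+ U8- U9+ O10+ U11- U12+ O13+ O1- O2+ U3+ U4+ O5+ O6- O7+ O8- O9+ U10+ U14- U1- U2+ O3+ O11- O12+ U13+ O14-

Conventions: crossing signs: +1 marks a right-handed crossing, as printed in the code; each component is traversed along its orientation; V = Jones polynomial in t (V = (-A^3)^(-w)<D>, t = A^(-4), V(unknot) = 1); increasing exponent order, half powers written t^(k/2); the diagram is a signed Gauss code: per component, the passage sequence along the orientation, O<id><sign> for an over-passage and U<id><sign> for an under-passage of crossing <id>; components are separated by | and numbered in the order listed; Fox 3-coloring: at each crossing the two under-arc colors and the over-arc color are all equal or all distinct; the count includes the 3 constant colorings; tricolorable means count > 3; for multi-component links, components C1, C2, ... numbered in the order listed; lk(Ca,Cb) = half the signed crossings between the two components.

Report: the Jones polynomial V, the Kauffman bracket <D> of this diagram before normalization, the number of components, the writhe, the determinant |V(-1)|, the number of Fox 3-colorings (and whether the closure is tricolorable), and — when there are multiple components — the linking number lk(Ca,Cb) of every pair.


V(t) = t - t^2 + 2t^3 - t^4 + t^5 - t^6
bracket: -A^-12 + A^-8 - A^-4 + 2 - A^4 + A^8, w = +4
1 component, writhe +4, over 14 crossings
det 7, colorings 3 of 3^14 — not tricolorable
observation: w = +4 shifts under R1 moves; the (-A^3)^(-4) factor cancels that in V


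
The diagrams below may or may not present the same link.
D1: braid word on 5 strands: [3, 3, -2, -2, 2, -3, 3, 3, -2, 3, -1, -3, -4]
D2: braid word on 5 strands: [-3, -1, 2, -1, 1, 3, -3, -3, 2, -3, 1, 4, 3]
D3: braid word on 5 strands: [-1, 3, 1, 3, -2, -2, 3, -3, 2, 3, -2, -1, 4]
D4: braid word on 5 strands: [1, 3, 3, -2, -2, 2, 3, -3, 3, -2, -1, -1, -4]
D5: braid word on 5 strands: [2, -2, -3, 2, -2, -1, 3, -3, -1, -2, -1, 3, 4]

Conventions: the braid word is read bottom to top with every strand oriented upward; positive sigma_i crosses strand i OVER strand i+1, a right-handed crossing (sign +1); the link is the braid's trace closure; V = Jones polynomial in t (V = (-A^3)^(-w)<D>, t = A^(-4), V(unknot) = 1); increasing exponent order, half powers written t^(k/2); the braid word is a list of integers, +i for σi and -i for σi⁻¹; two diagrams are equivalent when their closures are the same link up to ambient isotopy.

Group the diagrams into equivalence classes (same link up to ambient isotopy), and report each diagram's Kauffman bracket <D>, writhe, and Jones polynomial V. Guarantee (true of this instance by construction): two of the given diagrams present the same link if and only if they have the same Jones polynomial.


classes: {D1, D3, D4} | {D2} | {D5}
V(D1) = -t^(-3/2) + t^(-1/2) - 2t^(1/2) + t^(3/2) - 2t^(5/2) + t^(7/2)  [13 crossings, <D> = -A^-17 + 2A^-13 - A^-9 + 2A^-5 - A^-1 + A^3, w = -1]
V(D2) = -t^(-5/2) - t^(5/2)  (w +1, c 13, <D> = A^-7 + A^13)
D3 (bracket -A^-11 + 2A^-7 - A^-3 + 2A - A^5 + A^9; 13 crossings at w = +1): V = -t^(-3/2) + t^(-1/2) - 2t^(1/2) + t^(3/2) - 2t^(5/2) + t^(7/2)
D4 (bracket -A^-17 + 2A^-13 - A^-9 + 2A^-5 - A^-1 + A^3; 13 crossings at w = -1): V = -t^(-3/2) + t^(-1/2) - 2t^(1/2) + t^(3/2) - 2t^(5/2) + t^(7/2)
V(D5) = t^(-9/2) - t^(-5/2) - t^(-3/2) - t^(-1/2)  (w -3, c 13, <D> = A^-7 + A^-3 + A - A^9)
note: 3 classes among 5 diagrams; unequal V(t) rules out equality


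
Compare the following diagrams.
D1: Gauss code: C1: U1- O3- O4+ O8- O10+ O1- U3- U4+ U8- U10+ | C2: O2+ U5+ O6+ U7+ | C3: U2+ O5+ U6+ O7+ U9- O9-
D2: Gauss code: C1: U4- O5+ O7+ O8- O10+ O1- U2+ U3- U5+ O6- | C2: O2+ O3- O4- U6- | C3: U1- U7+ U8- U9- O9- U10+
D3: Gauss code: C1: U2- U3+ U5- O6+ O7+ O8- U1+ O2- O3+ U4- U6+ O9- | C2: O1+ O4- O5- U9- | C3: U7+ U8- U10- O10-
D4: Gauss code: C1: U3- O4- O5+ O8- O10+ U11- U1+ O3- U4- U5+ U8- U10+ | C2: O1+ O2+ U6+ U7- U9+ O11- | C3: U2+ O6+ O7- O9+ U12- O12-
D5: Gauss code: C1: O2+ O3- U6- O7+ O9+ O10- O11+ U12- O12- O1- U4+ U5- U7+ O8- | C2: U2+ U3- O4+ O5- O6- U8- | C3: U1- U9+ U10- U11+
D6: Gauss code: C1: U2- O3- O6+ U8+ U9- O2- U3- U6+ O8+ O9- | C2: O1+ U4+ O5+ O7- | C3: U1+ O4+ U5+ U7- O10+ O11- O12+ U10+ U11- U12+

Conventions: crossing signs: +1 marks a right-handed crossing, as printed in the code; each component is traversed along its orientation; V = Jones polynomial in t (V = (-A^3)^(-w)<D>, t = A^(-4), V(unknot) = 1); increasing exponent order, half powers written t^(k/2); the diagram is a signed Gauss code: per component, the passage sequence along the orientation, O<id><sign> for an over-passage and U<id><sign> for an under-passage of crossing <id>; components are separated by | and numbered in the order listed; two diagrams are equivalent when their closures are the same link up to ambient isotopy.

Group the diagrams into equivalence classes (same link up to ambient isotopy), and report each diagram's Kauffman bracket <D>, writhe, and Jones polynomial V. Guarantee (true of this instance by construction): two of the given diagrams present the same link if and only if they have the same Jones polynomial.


equivalence classes: {D1} | {D2, D3, D5} | {D4, D6}
D1 (bracket A^-18 + A^-6 + A^-2 + A^2; 10 crossings at w = +2): V = t + t^2 + t^3 + t^6
V(D2) = t^-3 + t^-2 + t^-1 + 1  [10 crossings, <D> = A^-6 + A^-2 + A^2 + A^6, w = -2]
V(D3) = t^-3 + t^-2 + t^-1 + 1  (w -2, c 10, <D> = A^-6 + A^-2 + A^2 + A^6)
V(D4) = 1 + t + t^2 + t^3  [12 crossings, <D> = A^-12 + A^-8 + A^-4 + 1, w = 0]
V(D5) = t^-3 + t^-2 + t^-1 + 1  [12 crossings, <D> = A^-6 + A^-2 + A^2 + A^6, w = -2]
V(D6) = 1 + t + t^2 + t^3  [12 crossings, <D> = A^-6 + A^-2 + A^2 + A^6, w = +2]
key observation: V(t) takes 3 values over 6 diagrams, fixing the grouping


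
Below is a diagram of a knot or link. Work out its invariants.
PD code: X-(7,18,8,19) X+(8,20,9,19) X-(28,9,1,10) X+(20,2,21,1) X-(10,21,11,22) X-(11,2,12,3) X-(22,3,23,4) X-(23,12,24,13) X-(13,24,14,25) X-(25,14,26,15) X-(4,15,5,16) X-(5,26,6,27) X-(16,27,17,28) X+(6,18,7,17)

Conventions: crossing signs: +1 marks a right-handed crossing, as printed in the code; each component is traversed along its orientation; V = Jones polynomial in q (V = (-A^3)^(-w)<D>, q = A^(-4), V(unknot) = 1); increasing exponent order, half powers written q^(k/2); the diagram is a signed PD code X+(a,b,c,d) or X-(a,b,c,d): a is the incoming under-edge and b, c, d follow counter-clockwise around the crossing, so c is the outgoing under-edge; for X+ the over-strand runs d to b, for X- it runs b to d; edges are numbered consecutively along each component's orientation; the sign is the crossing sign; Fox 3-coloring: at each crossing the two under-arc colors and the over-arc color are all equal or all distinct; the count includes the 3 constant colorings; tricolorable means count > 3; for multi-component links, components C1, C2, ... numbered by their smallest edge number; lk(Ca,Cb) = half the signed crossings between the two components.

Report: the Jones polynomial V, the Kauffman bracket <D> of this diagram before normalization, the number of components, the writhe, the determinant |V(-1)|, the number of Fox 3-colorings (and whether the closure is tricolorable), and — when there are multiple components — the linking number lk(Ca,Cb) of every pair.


Jones polynomial: V(q) = q^-11 - 2q^-10 + 2q^-9 - 3q^-8 + 2q^-7 - 2q^-6 + 2q^-5 + q^-3
<D> = A^-12 + 2A^-4 - 2 + 2A^4 - 3A^8 + 2A^12 - 2A^16 + A^20; writhe -8
components 1, writhe -8 (14 crossings)
3-colorings: 9 of 3^14, det 15 — tricolorable
note: w = -8 shifts under R1 moves; the (-A^3)^(8) factor cancels that in V


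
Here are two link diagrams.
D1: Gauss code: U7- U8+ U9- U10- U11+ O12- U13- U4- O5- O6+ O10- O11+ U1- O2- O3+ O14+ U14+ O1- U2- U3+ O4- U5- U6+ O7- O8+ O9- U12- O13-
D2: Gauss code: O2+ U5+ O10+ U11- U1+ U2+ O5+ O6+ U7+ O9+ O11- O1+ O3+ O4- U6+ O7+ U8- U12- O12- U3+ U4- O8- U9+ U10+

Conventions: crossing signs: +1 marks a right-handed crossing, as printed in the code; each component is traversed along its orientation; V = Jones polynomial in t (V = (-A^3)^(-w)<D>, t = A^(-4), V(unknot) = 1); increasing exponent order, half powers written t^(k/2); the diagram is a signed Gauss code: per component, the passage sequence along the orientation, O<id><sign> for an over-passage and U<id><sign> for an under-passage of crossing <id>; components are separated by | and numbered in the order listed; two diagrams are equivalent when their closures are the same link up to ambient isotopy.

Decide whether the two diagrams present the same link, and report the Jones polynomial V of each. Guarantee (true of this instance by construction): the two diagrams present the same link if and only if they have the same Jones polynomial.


same link: no
V(D1) = -t^-4 + t^-3 + t^-1  [14 crossings, <D> = A^-8 + 1 - A^4, w = -4]
D2 (bracket A^-20 - 2A^-16 + A^-12 - 2A^-8 + 2A^-4 + A^4; 12 crossings at w = +4): V = t^2 + 2t^4 - 2t^5 + t^6 - 2t^7 + t^8
note: 2 values of V(t) split the 2 diagrams


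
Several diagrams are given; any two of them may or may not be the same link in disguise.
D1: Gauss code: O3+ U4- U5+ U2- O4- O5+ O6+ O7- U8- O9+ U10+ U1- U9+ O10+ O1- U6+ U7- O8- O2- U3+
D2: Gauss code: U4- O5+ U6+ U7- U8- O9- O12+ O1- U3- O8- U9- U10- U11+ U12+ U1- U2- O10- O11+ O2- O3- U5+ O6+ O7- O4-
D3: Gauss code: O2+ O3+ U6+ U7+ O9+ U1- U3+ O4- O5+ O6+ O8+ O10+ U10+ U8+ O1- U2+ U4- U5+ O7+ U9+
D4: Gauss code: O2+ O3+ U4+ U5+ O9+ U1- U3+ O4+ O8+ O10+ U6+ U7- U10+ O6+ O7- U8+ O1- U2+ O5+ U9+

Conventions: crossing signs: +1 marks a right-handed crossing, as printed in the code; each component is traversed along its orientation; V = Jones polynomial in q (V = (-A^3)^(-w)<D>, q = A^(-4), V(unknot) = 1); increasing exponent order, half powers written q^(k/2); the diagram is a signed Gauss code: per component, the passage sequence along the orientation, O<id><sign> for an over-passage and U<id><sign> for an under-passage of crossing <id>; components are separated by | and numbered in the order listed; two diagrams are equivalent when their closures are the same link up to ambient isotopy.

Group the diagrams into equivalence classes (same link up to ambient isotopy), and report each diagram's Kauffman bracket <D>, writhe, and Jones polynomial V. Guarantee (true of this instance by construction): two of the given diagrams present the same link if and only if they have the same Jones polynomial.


classes: {D1} | {D2} | {D3, D4}
V(D1) = 1  [10 crossings, <D> = 1, w = 0]
V(D2) = -q^-4 + q^-3 + q^-1  (w -4, c 12, <D> = A^-8 + 1 - A^4)
D3 (bracket -A^-6 + A^-2 - A^2 + 2A^6 - A^10 + A^14; 10 crossings at w = +6): V = q - q^2 + 2q^3 - q^4 + q^5 - q^6
V(D4) = q - q^2 + 2q^3 - q^4 + q^5 - q^6  (w +6, c 10, <D> = -A^-6 + A^-2 - A^2 + 2A^6 - A^10 + A^14)
note: 3 values of V(q) split the 4 diagrams


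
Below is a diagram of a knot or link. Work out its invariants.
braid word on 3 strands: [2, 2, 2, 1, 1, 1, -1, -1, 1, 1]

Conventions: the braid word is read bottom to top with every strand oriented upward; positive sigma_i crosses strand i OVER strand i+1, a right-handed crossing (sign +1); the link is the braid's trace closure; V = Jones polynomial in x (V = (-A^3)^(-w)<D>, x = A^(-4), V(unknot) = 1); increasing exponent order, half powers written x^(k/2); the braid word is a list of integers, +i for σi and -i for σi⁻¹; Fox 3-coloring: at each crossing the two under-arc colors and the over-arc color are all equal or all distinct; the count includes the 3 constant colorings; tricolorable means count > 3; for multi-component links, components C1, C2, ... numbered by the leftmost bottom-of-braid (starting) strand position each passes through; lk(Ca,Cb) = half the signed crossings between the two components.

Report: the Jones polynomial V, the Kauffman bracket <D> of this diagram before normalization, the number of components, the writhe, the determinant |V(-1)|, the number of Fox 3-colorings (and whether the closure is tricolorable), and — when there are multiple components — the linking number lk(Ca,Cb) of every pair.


V = x^2 + 2x^4 - 2x^5 + x^6 - 2x^7 + x^8
<D> = A^-14 - 2A^-10 + A^-6 - 2A^-2 + 2A^2 + A^10 (w = +6)
1 component over 10 crossings, w = +6
27 Fox colorings among 3^10, |V(-1)| = 9: tricolorable
why: the span of V is 6, forcing >= 6 crossings in any diagram


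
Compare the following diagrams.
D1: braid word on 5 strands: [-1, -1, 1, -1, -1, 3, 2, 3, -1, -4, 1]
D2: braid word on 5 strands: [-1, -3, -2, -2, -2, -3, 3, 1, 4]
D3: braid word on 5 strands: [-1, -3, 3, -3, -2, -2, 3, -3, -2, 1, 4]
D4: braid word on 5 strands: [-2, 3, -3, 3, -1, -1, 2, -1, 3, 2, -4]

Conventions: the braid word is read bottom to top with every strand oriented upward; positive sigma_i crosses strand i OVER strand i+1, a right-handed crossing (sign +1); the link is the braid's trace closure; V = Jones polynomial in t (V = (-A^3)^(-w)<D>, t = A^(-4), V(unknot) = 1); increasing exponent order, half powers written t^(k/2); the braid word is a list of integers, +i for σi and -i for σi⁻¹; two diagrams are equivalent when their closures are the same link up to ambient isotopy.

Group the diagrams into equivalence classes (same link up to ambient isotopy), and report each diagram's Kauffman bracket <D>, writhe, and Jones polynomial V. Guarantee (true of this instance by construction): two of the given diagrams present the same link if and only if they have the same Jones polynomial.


equivalence classes: {D1, D4} | {D2, D3}
D1 (bracket A^-9 + 2A^-1 - A^3 + A^7 - A^11; 11 crossings at w = -1): V = t^(-7/2) - t^(-5/2) + t^(-3/2) - 2t^(-1/2) - t^(3/2)
V(D2) = t^(-9/2) - t^(-5/2) - t^(-3/2) - t^(-1/2)  (w -3, c 9, <D> = A^-7 + A^-3 + A - A^9)
V(D3) = t^(-9/2) - t^(-5/2) - t^(-3/2) - t^(-1/2)  (w -3, c 11, <D> = A^-7 + A^-3 + A - A^9)
D4 (bracket A^-9 + 2A^-1 - A^3 + A^7 - A^11; 11 crossings at w = -1): V = t^(-7/2) - t^(-5/2) + t^(-3/2) - 2t^(-1/2) - t^(3/2)
observation: 2 classes among 4 diagrams; unequal V(t) rules out equality


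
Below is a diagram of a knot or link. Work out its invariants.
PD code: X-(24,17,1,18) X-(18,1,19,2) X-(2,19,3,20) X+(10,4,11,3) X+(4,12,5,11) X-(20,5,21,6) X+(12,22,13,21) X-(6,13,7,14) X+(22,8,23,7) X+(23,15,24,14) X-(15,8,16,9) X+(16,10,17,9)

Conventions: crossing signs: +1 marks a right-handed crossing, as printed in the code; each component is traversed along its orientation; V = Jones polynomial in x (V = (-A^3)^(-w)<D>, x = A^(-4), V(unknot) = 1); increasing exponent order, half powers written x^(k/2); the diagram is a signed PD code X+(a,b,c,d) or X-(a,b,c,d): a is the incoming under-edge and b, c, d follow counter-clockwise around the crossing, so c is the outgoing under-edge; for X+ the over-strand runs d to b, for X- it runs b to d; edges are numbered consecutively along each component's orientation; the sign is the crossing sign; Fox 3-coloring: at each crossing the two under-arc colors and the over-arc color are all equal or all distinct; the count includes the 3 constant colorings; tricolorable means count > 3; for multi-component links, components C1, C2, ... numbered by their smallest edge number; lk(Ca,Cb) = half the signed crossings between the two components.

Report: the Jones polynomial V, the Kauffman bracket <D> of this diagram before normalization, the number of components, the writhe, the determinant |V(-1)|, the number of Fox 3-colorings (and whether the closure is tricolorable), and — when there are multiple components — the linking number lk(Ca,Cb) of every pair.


V(x) = x^-4 - 3x^-3 + 5x^-2 - 6x^-1 + 7 - 6x + 5x^2 - 3x^3 + x^4
bracket: A^-16 - 3A^-12 + 5A^-8 - 6A^-4 + 7 - 6A^4 + 5A^8 - 3A^12 + A^16, w = 0
1 component, writhe 0, over 12 crossings
det 37, colorings 3 of 3^12 — not tricolorable
observation: det 37 = |V(-1)|; not divisible by 3, so not tricolorable
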